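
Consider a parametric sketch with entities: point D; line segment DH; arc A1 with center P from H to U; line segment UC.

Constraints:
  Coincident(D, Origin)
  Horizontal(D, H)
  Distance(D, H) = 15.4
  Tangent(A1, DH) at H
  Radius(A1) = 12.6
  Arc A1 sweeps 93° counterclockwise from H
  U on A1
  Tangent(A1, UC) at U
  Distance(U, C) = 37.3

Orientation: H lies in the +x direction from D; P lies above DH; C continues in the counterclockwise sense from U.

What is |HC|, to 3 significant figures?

51.6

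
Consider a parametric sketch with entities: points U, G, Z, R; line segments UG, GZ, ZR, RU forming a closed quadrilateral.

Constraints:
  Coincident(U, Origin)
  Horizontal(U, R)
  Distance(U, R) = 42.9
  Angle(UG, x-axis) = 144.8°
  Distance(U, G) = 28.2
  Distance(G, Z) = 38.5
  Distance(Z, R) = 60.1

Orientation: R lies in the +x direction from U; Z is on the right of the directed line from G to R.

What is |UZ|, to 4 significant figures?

24.93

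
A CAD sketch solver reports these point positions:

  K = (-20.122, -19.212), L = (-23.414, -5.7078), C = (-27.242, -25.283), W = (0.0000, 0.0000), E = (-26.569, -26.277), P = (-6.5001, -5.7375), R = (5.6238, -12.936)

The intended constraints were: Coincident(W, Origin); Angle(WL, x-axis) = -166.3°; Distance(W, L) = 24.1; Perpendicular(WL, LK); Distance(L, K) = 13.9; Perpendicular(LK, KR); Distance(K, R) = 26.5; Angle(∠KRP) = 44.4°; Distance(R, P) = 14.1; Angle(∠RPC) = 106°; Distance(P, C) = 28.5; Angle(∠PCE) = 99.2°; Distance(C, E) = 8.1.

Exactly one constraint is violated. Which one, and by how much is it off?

Distance(C, E) = 8.1 — off by 6.90.

W = (0.00, 0.00) ✓; WL at -166.3° ✓; |WL| = 24.10 ✓; ∠(WL, LK) = 90.00° ✓; |LK| = 13.90 ✓; ∠(LK, KR) = 90.00° ✓; |KR| = 26.50 ✓; ∠KRP = 44.40° ✓; |RP| = 14.10 ✓; ∠RPC = 106.0° ✓; |PC| = 28.50 ✓; ∠PCE = 99.20° ✓; |CE| = 1.200 ✗.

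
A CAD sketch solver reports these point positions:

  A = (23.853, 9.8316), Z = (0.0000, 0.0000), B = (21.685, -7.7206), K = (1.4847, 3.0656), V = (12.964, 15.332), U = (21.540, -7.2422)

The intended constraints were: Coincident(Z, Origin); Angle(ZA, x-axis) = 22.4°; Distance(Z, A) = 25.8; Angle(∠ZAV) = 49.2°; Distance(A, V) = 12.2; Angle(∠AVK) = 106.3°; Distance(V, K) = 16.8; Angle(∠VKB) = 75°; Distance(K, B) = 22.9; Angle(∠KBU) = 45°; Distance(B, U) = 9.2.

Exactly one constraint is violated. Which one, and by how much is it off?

Distance(B, U) = 9.2 — off by 8.70.

Z = (0.00, 0.00) ✓; ZA at 22.40° ✓; |ZA| = 25.80 ✓; ∠ZAV = 49.20° ✓; |AV| = 12.20 ✓; ∠AVK = 106.3° ✓; |VK| = 16.80 ✓; ∠VKB = 75.00° ✓; |KB| = 22.90 ✓; ∠KBU = 45.04° ✓; |BU| = 0.4999 ✗.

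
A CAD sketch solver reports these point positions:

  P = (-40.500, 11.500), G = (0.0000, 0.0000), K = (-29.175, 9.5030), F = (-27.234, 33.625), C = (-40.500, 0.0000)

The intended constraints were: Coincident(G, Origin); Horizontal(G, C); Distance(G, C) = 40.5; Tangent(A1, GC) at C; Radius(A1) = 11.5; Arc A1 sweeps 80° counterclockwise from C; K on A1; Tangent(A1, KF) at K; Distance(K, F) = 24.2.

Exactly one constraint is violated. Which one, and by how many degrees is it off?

Tangent(A1, KF) at K — off by 5.40°.

G = (0.00, 0.00) ✓; G.y = 0.00, C.y = 0.00 ✓; |GC| = 40.50 ✓; ∠(PC, CG) = 90.00° ✓; |PC| = 11.50 ✓; bearing(P→K) − bearing(P→C) = 80.00° ✓; |PK| = 11.50 ✓; ∠(PK, KF) = 84.60° ✗; |KF| = 24.20 ✓.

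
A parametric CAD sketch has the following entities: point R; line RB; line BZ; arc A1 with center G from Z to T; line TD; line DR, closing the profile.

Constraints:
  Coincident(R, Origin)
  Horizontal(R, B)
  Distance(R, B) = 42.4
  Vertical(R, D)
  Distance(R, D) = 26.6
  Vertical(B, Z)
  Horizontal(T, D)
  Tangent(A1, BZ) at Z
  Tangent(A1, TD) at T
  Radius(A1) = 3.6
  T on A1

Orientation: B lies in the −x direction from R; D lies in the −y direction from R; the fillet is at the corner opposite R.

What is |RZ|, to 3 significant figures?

48.2

R is at the origin; RB is horizontal with |RB| = 42.4 and B on the −x side, so B = (-42.4, 0.00). RD is vertical with |RD| = 26.6 and D on the −y side, so D = (0.00, -26.6). The virtual corner opposite R is at (-42.4, -26.6). A1 meets BZ tangentially, so GZ is at right angles to BZ and A1 meets TD tangentially, so GT is at right angles to TD, with radius 3.6, so the center G sits 3.6 in from both sides at G = (-38.8, -23.0). That places the tangent points at Z = (-42.4, -23.0) on BZ and T = (-38.8, -26.6) on TD. Then |RZ| = |Z − R| = 48.2.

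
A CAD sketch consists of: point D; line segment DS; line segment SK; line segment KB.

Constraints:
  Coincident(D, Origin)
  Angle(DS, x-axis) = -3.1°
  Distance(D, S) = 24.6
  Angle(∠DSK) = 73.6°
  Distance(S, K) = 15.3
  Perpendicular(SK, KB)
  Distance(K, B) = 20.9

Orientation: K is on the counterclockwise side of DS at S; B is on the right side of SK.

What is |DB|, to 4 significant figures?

45.28

D is at the origin; DS runs at -3.1° with length 24.6, so S = 24.6·(cos -3.1°, sin -3.1°) = (24.56, -1.330). ∠DSK = 73.6°, so SK runs at -3.1° + (180° − 73.6°) = 103.3° from the x-axis; with |SK| = 15.3, K = S + 15.3·(cos 103.3°, sin 103.3°) = (21.04, 13.56). SK is perpendicular to KB; with |KB| = 20.9 on the right of SK, B = K + 20.9·(0.9732, 0.2300) = (41.38, 18.37). Then |DB| = |B − D| = 45.28.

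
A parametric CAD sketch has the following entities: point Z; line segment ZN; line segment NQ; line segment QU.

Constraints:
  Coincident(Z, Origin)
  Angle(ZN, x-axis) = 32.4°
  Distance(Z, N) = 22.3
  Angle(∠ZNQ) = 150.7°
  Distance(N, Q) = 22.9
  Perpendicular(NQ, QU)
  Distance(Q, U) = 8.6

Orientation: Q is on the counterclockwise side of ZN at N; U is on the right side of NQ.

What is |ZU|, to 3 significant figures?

46.6

Z is at the origin; ZN runs at 32.4° with length 22.3, so N = 22.3·(cos 32.4°, sin 32.4°) = (18.8, 11.9). ∠ZNQ = 150.7°, so NQ runs at 32.4° + (180° − 150.7°) = 61.7° from the x-axis; with |NQ| = 22.9, Q = N + 22.9·(cos 61.7°, sin 61.7°) = (29.7, 32.1). NQ is perpendicular to QU; with |QU| = 8.6 on the right of NQ, U = Q + 8.6·(0.880, -0.474) = (37.3, 28.0). Then |ZU| = |U − Z| = 46.6.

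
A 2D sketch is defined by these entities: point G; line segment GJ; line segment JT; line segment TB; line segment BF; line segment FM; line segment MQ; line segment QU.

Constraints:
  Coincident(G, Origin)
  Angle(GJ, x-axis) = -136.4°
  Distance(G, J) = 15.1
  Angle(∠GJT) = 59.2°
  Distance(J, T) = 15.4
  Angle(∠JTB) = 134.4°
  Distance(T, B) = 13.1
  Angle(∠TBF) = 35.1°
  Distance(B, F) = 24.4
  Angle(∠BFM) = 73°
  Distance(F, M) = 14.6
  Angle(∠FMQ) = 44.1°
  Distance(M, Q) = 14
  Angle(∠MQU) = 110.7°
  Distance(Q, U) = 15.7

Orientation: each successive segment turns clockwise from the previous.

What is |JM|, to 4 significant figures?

10.87

G is at the origin; GJ runs at -136.4° with length 15.1, so J = (-10.93, -10.41). ∠GJT = 59.2° gives JT at 102.8° from the x-axis; with |JT| = 15.4, T = (-14.35, 4.604). ∠JTB = 134.4° gives TB at 57.20° from the x-axis; with |TB| = 13.1, B = (-7.250, 15.62). ∠TBF = 35.1° gives BF at -87.70° from the x-axis; with |BF| = 24.4, F = (-6.271, -8.765). ∠BFM = 73.0° gives FM at 165.3° from the x-axis; with |FM| = 14.6, M = (-20.39, -5.060). Then |JM| = |M − J| = 10.87.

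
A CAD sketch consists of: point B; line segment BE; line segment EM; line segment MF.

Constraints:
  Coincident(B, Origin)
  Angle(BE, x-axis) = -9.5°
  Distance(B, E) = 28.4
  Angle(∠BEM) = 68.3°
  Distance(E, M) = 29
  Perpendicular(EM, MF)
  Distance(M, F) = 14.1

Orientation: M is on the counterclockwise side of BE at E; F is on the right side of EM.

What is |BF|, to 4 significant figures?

44.51

B is at the origin; BE runs at -9.5° with length 28.4, so E = 28.4·(cos -9.5°, sin -9.5°) = (28.01, -4.687). ∠BEM = 68.3°, so EM runs at -9.5° + (180° − 68.3°) = 102.2° from the x-axis; with |EM| = 29.0, M = E + 29.0·(cos 102.2°, sin 102.2°) = (21.88, 23.66). EM is perpendicular to MF; with |MF| = 14.1 on the right of EM, F = M + 14.1·(0.9774, 0.2113) = (35.66, 26.64). Then |BF| = |F − B| = 44.51.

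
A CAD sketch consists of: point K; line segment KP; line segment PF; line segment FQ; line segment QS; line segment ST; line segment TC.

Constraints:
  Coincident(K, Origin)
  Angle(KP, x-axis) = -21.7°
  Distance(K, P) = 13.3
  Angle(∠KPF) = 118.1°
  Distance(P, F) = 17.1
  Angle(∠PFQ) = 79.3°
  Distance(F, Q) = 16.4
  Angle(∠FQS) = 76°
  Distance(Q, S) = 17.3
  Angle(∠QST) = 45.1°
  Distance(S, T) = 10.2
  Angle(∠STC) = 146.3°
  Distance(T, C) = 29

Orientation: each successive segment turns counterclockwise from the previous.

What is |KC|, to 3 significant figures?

42.4

∠QST = 45.1° gives ST at 19.8° from the x-axis; with |ST| = 10.2, T = (14.9, 4.25). ∠STC = 146.3° gives TC at 53.5° from the x-axis; with |TC| = 29.0, C = (32.2, 27.6). Then |KC| = |C − K| = 42.4.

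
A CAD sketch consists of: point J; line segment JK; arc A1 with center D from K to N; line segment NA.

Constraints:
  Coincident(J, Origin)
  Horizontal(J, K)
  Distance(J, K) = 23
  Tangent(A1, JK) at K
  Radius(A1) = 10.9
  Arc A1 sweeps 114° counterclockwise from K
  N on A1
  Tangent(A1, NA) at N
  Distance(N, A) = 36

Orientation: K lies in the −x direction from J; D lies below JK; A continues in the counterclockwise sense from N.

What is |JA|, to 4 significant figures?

51.58

On A1, K sits at bearing 90° from D; a 114° counterclockwise sweep puts N at bearing 204°, so N = D + 10.9·(cos 204°, sin 204°) = (-32.96, -15.33). Since A1 is tangent to NA there, DN ⟂ NA, so NA runs along (−sin 204°, cos 204°); with |NA| = 36.0, A = (-18.32, -48.22). Then |JA| = |A − J| = 51.58.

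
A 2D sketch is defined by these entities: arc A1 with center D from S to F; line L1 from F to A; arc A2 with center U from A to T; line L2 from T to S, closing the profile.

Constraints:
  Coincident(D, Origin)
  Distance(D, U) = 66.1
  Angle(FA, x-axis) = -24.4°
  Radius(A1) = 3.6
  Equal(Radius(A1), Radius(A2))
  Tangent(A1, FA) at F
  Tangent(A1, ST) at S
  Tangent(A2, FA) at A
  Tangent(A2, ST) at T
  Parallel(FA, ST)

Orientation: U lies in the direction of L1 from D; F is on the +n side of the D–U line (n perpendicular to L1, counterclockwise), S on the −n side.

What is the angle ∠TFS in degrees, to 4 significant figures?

83.78°

Tangency of A1 to both parallel lines with radius 3.6 puts F and S at D ± 3.6·n: F = (1.487, 3.278), S = (-1.487, -3.278). Equal radii place A and T the same way about U: A = U + 3.6·n = (61.68, -24.03), T = U − 3.6·n = (58.71, -30.58). Then cos ∠TFS = FT·FS / (|FT||FS|), giving 83.78°.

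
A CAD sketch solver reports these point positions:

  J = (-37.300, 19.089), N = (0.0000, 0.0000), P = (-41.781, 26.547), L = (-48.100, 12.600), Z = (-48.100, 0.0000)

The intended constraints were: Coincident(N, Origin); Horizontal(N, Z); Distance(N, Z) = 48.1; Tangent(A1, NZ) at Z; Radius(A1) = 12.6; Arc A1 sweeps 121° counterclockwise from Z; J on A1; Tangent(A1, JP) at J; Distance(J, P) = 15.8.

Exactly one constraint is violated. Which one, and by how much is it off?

Distance(J, P) = 15.8 — off by 7.10.

N = (0.00, 0.00) ✓; N.y = 0.00, Z.y = 0.00 ✓; |NZ| = 48.10 ✓; ∠(LZ, ZN) = 90.00° ✓; |LZ| = 12.60 ✓; bearing(L→J) − bearing(L→Z) = 121.0° ✓; |LJ| = 12.60 ✓; ∠(LJ, JP) = 90.00° ✓; |JP| = 8.701 ✗.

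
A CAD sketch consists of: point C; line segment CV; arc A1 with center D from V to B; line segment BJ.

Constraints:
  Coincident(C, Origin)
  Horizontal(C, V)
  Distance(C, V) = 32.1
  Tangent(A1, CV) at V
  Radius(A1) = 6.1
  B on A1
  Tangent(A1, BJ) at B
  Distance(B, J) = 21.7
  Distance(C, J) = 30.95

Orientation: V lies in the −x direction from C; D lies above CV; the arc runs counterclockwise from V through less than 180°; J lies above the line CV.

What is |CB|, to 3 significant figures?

26.7

C is at the origin; C and V share the same y with |CV| = 32.1 and V on the −x side, so V = (-32.1, 0.00). The tangent condition forces DV to be normal to CV, so D = V + (0, 6.1) = (-32.1, 6.10). Since DB ⟂ BJ (tangency), |DJ| = √(6.1² + 21.7²) = 22.5 regardless of where B sits on A1. So J lies on both circle(C, 30.95) and circle(D, 22.5); the above-CV intersection is J = (-19.0, 24.4). B is the foot of the tangent from J: B = (-26.4, 4.03).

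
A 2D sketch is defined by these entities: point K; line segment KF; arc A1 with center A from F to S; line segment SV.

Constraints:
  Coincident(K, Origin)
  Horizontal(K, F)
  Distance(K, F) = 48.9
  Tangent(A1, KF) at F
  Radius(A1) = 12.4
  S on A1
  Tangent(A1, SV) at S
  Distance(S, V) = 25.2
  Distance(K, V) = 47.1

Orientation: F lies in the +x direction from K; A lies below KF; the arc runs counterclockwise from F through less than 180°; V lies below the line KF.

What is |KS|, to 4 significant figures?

38.07

Checks: |AS| = 12.40 ✓; ∠(AS, SV) = 90.00° ✓; |SV| = 25.20 ✓; |KV| = 47.10 ✓.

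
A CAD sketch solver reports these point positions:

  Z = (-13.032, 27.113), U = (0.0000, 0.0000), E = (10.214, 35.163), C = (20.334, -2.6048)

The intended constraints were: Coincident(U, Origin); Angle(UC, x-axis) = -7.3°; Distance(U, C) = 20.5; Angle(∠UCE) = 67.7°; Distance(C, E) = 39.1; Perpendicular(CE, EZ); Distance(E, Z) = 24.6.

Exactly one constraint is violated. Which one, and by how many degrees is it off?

Perpendicular(CE, EZ) — off by 4.10°.

U = (0.00, 0.00) ✓; UC at -7.300° ✓; |UC| = 20.50 ✓; ∠UCE = 67.70° ✓; |CE| = 39.10 ✓; ∠(CE, EZ) = 94.10° ✗; |EZ| = 24.60 ✓.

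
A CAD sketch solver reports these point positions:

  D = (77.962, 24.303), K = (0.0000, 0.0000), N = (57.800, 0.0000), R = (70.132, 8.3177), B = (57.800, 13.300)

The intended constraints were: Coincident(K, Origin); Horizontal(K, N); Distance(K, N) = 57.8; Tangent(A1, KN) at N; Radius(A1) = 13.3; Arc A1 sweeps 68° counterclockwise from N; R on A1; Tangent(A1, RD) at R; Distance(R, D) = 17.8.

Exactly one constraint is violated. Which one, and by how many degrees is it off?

Tangent(A1, RD) at R — off by 4.10°.

K = (0.00, 0.00) ✓; K.y = 0.00, N.y = 0.00 ✓; |KN| = 57.80 ✓; ∠(BN, NK) = 90.00° ✓; |BN| = 13.30 ✓; bearing(B→R) − bearing(B→N) = 68.00° ✓; |BR| = 13.30 ✓; ∠(BR, RD) = 94.10° ✗; |RD| = 17.80 ✓.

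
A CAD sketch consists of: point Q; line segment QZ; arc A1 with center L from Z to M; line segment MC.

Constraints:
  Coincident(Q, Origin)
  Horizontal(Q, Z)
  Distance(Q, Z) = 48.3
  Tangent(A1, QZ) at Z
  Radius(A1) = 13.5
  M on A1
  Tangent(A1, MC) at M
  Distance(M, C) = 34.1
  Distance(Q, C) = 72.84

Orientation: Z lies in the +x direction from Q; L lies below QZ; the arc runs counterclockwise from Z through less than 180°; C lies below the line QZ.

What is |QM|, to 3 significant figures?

41.7

Q is at the origin; QZ is horizontal with |QZ| = 48.3 and Z on the +x side, so Z = (48.3, 0.00). A1 meets QZ tangentially, so LZ is at right angles to QZ, so L = Z + (0, -13.5) = (48.3, -13.5). Since LM ⟂ MC (tangency), |LC| = √(13.5² + 34.1²) = 36.7 regardless of where M sits on A1. So C lies on both circle(Q, 72.84) and circle(L, 36.7); the below-QZ intersection is C = (53.1, -49.9). M is the foot of the tangent from C: M = (36.5, -20.1).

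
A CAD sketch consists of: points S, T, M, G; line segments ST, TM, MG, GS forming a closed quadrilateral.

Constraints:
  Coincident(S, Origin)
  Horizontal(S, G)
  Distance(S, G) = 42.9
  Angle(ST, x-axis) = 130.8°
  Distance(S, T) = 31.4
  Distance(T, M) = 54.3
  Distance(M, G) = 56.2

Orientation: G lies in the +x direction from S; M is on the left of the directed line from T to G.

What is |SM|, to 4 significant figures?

58.89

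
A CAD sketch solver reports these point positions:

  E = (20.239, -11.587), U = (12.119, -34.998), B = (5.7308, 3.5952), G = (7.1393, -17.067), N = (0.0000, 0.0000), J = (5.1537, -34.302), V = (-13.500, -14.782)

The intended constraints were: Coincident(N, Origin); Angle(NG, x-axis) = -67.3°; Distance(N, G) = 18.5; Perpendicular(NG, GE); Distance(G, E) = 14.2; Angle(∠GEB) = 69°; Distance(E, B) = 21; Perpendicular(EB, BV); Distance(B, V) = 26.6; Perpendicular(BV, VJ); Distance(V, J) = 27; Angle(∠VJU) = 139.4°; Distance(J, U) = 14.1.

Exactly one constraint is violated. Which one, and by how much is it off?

Distance(J, U) = 14.1 — off by 7.10.

N = (0.00, 0.00) ✓; NG at -67.30° ✓; |NG| = 18.50 ✓; ∠(NG, GE) = 90.00° ✓; |GE| = 14.20 ✓; ∠GEB = 69.00° ✓; |EB| = 21.00 ✓; ∠(EB, BV) = 90.00° ✓; |BV| = 26.60 ✓; ∠(BV, VJ) = 90.00° ✓; |VJ| = 27.00 ✓; ∠VJU = 139.4° ✓; |JU| = 7.000 ✗.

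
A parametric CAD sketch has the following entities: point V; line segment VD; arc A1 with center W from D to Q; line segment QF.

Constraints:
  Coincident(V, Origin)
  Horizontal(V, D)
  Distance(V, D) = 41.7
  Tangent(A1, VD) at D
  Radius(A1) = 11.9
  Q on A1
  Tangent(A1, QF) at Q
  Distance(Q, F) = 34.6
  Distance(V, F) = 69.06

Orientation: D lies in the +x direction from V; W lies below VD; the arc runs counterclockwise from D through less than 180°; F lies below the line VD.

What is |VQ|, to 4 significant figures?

36.53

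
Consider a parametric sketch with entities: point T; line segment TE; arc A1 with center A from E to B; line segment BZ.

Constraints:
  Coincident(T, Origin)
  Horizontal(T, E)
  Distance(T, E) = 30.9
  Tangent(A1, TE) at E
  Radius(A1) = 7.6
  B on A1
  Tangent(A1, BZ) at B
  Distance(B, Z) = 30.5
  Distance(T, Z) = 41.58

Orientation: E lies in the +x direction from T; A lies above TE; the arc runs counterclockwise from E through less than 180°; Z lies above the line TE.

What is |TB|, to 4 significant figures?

38.98

T is at the origin; T and E share the same y with |TE| = 30.9 and E on the +x side, so E = (30.90, 0.000). Tangency of A1 to TE means the radius AE is perpendicular to TE, so A = E + (0, 7.6) = (30.90, 7.600). Since AB ⟂ BZ (tangency), |AZ| = √(7.6² + 30.5²) = 31.43 regardless of where B sits on A1. So Z lies on both circle(T, 41.58) and circle(A, 31.43); the above-TE intersection is Z = (19.32, 36.82). B is the foot of the tangent from Z: B = (37.08, 12.03).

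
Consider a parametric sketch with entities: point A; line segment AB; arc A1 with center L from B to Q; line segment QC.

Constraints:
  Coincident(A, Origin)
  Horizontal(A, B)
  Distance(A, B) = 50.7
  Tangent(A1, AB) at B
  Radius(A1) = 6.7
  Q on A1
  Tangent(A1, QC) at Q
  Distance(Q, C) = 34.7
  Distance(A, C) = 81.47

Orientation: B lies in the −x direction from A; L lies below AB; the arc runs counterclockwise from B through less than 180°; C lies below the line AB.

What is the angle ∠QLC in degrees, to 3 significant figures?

79.1°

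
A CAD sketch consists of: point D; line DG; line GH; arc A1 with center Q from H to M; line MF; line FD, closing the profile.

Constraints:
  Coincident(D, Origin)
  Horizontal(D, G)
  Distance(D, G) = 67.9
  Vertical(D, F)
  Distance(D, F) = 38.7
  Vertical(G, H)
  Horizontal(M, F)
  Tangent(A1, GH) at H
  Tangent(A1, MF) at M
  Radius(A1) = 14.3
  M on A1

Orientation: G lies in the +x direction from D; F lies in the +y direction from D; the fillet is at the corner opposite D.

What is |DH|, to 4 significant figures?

72.15

The virtual corner opposite D is at (67.90, 38.70). Tangency of A1 to GH means the radius QH is perpendicular to GH and since A1 is tangent to MF there, QM ⟂ MF, with radius 14.3, so the center Q sits 14.3 in from both sides at Q = (53.60, 24.40). That places the tangent points at H = (67.90, 24.40) on GH and M = (53.60, 38.70) on MF. Then |DH| = |H − D| = 72.15.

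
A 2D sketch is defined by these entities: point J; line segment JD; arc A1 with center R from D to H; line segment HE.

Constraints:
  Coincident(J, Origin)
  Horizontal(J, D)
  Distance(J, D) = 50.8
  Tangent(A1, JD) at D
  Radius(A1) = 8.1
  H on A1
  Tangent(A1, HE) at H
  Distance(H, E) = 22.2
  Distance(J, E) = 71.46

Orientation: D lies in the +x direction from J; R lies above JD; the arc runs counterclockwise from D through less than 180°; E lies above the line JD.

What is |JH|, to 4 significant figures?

58.51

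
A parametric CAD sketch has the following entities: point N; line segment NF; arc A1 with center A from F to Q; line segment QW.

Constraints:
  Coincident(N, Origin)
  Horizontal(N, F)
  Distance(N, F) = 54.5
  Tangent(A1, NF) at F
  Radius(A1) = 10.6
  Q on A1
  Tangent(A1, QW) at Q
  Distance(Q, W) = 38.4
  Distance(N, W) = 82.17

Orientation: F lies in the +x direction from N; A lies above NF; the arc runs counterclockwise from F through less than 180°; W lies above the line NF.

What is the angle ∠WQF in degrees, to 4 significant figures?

135.8°

Checks: |AQ| = 10.60 ✓; ∠(AQ, QW) = 90.00° ✓; |QW| = 38.40 ✓; |NW| = 82.17 ✓.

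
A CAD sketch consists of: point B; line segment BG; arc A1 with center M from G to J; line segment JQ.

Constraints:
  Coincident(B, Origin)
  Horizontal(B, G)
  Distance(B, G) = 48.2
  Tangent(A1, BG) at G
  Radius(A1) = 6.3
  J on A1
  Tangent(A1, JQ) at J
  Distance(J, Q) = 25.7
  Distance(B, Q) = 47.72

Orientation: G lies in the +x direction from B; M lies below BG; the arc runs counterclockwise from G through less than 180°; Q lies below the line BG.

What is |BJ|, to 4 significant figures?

42.33

Checks: |MJ| = 6.300 ✓; ∠(MJ, JQ) = 90.00° ✓; |JQ| = 25.70 ✓; |BQ| = 47.72 ✓.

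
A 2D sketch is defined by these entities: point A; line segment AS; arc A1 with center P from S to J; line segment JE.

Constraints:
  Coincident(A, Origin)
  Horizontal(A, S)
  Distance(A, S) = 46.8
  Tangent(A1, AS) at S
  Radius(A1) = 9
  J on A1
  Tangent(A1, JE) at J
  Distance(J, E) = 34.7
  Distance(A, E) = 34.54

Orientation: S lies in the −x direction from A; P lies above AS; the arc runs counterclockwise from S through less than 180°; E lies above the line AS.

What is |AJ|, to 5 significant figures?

40.045

A is at the origin; AS is horizontal with |AS| = 46.8 and S on the −x side, so S = (-46.800, 0.0000). Tangency of A1 to AS means the radius PS is perpendicular to AS, so P = S + (0, 9) = (-46.800, 9.0000). Since PJ ⟂ JE (tangency), |PE| = √(9.0² + 34.7²) = 35.848 regardless of where J sits on A1. So E lies on both circle(A, 34.54) and circle(P, 35.848); the above-AS intersection is E = (-17.562, 29.742). J is the foot of the tangent from E: J = (-39.916, 3.2020).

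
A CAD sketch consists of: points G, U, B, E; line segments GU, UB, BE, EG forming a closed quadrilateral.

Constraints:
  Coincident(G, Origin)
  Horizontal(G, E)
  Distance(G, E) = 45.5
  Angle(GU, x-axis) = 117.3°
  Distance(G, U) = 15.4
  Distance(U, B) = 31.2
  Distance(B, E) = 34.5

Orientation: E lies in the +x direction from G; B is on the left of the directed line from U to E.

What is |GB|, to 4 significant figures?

33.41

Checks: |UB| = 31.20 ✓; |BE| = 34.50 ✓.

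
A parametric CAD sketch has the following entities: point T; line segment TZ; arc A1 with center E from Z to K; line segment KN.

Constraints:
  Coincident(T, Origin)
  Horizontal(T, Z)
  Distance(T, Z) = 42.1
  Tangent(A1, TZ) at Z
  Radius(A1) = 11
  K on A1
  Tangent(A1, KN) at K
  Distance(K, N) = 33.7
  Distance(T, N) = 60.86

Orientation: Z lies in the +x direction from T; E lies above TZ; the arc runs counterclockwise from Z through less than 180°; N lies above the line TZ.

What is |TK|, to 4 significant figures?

54.43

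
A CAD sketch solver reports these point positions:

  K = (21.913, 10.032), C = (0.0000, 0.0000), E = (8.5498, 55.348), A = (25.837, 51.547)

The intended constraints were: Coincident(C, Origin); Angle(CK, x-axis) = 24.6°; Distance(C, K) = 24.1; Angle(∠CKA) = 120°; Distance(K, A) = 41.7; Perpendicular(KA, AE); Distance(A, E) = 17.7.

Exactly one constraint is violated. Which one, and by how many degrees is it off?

Perpendicular(KA, AE) — off by 7.00°.

C = (0.00, 0.00) ✓; CK at 24.60° ✓; |CK| = 24.10 ✓; ∠CKA = 120.0° ✓; |KA| = 41.70 ✓; ∠(KA, AE) = 83.00° ✗; |AE| = 17.70 ✓.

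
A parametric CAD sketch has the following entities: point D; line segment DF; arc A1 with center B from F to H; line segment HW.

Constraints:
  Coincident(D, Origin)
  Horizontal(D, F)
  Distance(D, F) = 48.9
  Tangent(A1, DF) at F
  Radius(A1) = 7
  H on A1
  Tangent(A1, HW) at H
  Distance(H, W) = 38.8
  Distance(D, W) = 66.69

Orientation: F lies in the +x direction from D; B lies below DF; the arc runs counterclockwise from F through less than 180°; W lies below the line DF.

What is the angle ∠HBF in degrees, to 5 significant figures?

98.757°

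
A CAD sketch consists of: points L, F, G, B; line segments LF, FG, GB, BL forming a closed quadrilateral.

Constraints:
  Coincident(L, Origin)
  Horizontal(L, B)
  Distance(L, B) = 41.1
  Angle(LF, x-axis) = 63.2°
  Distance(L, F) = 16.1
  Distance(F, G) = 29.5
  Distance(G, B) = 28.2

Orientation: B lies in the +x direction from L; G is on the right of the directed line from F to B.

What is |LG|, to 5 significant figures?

21.373

Checks: |FG| = 29.50 ✓; |GB| = 28.20 ✓.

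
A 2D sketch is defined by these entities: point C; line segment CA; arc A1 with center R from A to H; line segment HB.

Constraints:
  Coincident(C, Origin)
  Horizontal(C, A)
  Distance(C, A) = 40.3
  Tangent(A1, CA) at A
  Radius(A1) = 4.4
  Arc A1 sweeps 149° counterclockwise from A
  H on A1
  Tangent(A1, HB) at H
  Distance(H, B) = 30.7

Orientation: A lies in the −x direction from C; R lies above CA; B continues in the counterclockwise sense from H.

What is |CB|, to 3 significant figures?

68.7

On A1, A sits at bearing -90° from R; a 149° counterclockwise sweep puts H at bearing 59°, so H = R + 4.4·(cos 59°, sin 59°) = (-38.0, 8.17). A1 meets HB tangentially, so RH is at right angles to HB, so HB runs along (−sin 59°, cos 59°); with |HB| = 30.7, B = (-64.3, 24.0). Then |CB| = |B − C| = 68.7.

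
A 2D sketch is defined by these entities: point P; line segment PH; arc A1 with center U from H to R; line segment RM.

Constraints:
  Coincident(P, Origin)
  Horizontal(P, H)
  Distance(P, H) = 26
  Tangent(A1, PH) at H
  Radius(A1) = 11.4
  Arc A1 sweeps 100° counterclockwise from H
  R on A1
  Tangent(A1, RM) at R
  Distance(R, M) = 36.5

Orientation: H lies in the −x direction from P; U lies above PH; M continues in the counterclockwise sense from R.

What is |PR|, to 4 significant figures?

19.93

P is at the origin; PH is horizontal with |PH| = 26.0 and H on the −x side, so H = (-26.00, 0.000). Since A1 is tangent to PH there, UH ⟂ PH, so U = H + (0, 11.4) = (-26.00, 11.40). On A1, H sits at bearing -90° from U; a 100° counterclockwise sweep puts R at bearing 10°, so R = U + 11.4·(cos 10°, sin 10°) = (-14.77, 13.38). Then |PR| = |R − P| = 19.93.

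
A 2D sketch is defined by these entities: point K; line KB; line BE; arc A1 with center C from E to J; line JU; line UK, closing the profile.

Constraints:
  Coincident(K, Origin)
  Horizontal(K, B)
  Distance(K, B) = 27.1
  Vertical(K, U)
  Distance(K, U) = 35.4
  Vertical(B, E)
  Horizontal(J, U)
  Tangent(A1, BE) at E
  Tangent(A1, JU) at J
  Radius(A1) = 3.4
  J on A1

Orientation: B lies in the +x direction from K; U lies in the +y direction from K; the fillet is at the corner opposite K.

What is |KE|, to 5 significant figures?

41.933

The virtual corner opposite K is at (27.100, 35.400). Tangency of A1 to BE means the radius CE is perpendicular to BE and since A1 is tangent to JU there, CJ ⟂ JU, with radius 3.4, so the center C sits 3.4 in from both sides at C = (23.700, 32.000). That places the tangent points at E = (27.100, 32.000) on BE and J = (23.700, 35.400) on JU. Then |KE| = |E − K| = 41.933.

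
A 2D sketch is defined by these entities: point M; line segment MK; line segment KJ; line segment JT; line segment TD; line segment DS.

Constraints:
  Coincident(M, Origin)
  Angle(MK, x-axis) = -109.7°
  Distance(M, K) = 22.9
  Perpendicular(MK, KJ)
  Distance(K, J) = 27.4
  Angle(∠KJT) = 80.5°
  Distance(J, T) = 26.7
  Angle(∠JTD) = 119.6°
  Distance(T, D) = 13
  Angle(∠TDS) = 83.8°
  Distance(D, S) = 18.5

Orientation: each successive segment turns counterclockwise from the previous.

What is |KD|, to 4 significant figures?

32.63

M is at the origin; MK runs at -109.7° with length 22.9, so K = (-7.719, -21.56). MK is perpendicular to KJ, so KJ runs at -19.70°; with |KJ| = 27.4, J = (18.08, -30.80). ∠KJT = 80.5° gives JT at 79.80° from the x-axis; with |JT| = 26.7, T = (22.80, -4.518). ∠JTD = 119.6° gives TD at 140.2° from the x-axis; with |TD| = 13.0, D = (12.82, 3.803). Then |KD| = |D − K| = 32.63.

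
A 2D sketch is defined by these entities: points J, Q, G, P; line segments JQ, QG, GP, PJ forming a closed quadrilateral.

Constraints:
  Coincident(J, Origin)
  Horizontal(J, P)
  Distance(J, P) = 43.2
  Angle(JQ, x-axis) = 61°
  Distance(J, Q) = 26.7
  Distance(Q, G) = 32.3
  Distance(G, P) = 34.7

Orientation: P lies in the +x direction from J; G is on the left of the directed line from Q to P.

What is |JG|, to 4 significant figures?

55.40

Checks: |QG| = 32.30 ✓; |GP| = 34.70 ✓.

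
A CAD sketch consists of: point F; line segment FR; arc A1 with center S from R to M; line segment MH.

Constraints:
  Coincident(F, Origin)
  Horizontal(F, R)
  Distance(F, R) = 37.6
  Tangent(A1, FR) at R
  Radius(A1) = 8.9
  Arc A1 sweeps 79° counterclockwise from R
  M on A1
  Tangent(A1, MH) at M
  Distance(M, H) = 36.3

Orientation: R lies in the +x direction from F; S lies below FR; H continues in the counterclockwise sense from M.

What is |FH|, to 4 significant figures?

48.13

On A1, R sits at bearing 90° from S; a 79° counterclockwise sweep puts M at bearing 169°, so M = S + 8.9·(cos 169°, sin 169°) = (28.86, -7.202). The tangent condition forces SM to be normal to MH, so MH runs along (−sin 169°, cos 169°); with |MH| = 36.3, H = (21.94, -42.83). Then |FH| = |H − F| = 48.13.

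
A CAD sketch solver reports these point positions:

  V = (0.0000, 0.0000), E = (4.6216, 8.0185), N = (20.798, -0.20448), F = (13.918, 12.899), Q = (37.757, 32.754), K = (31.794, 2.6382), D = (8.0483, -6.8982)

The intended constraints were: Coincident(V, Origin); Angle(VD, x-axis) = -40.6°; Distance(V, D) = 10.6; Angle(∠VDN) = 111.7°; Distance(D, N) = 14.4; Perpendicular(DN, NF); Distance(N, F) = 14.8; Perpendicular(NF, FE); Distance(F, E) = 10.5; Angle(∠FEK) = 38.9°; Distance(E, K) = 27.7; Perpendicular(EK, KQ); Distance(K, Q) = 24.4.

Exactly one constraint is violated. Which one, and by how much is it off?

Distance(K, Q) = 24.4 — off by 6.30.

V = (0.00, 0.00) ✓; VD at -40.60° ✓; |VD| = 10.60 ✓; ∠VDN = 111.7° ✓; |DN| = 14.40 ✓; ∠(DN, NF) = 90.00° ✓; |NF| = 14.80 ✓; ∠(NF, FE) = 90.00° ✓; |FE| = 10.50 ✓; ∠FEK = 38.90° ✓; |EK| = 27.70 ✓; ∠(EK, KQ) = 90.00° ✓; |KQ| = 30.70 ✗.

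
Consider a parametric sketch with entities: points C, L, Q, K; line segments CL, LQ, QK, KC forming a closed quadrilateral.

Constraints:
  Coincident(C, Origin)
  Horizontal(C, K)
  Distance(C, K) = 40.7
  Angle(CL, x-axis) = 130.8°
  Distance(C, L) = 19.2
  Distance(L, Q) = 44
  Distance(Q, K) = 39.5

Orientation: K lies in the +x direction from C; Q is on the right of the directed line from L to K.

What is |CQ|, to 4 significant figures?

25.45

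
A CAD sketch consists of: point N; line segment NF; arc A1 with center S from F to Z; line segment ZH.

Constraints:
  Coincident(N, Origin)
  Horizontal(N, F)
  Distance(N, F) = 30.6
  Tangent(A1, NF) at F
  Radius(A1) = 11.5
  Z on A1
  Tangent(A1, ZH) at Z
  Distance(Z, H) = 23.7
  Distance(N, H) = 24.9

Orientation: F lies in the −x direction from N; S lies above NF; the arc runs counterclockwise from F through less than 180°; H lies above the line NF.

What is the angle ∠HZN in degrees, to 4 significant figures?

66.15°

Checks: N.y = 0.00, F.y = 0.00 ✓; |SZ| = 11.50 ✓; ∠(SZ, ZH) = 90.00° ✓; |ZH| = 23.70 ✓; |NH| = 24.90 ✓.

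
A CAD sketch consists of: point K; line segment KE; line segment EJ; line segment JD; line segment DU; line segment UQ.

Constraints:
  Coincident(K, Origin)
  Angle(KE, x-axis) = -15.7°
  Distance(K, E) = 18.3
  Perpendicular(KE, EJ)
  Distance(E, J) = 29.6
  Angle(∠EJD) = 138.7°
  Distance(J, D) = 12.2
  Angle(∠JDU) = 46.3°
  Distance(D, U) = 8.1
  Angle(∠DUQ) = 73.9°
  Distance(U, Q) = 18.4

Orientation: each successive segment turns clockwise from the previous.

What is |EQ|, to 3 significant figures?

35.5

K is at the origin; KE runs at -15.7° with length 18.3, so E = (17.6, -4.95). KE ⟂ EJ, so EJ runs at -106°; with |EJ| = 29.6, J = (9.61, -33.4). ∠EJD = 138.7° gives JD at -147° from the x-axis; with |JD| = 12.2, D = (-0.624, -40.1). ∠JDU = 46.3° gives DU at 79.3° from the x-axis; with |DU| = 8.1, U = (0.880, -32.1). ∠DUQ = 73.9° gives UQ at -26.8° from the x-axis; with |UQ| = 18.4, Q = (17.3, -40.4). Then |EQ| = |Q − E| = 35.5.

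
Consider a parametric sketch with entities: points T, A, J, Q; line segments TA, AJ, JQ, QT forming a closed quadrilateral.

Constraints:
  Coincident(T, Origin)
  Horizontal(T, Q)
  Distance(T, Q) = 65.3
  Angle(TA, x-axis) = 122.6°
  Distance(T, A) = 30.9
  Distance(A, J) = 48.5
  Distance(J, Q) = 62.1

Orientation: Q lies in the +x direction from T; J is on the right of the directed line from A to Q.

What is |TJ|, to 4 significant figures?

17.96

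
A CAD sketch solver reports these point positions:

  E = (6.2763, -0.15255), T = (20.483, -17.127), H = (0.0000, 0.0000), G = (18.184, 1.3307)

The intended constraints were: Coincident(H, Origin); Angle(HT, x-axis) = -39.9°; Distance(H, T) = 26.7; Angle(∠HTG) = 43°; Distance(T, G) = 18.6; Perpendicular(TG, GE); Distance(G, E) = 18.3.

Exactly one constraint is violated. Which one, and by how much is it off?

Distance(G, E) = 18.3 — off by 6.30.

H = (0.00, 0.00) ✓; HT at -39.90° ✓; |HT| = 26.70 ✓; ∠HTG = 43.00° ✓; |TG| = 18.60 ✓; ∠(TG, GE) = 90.00° ✓; |GE| = 12.00 ✗.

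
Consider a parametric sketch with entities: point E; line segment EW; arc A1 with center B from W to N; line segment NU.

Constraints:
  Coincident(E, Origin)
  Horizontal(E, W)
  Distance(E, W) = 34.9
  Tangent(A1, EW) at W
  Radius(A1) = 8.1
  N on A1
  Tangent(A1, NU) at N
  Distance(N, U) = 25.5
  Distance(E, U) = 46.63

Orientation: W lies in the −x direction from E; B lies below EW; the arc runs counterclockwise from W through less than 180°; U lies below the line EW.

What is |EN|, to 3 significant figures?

43.8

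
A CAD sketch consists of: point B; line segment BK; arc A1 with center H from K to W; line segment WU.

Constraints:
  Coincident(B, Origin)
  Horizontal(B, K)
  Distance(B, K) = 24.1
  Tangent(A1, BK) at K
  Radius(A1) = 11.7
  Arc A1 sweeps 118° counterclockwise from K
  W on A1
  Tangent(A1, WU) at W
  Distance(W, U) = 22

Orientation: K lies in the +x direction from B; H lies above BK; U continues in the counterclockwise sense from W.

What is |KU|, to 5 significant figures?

36.618

B is at the origin; BK is horizontal with |BK| = 24.1 and K on the +x side, so K = (24.100, 0.0000). Since A1 is tangent to BK there, HK ⟂ BK, so H = K + (0, 11.7) = (24.100, 11.700). On A1, K sits at bearing -90° from H; a 118° counterclockwise sweep puts W at bearing 28°, so W = H + 11.7·(cos 28°, sin 28°) = (34.430, 17.193). Tangency of A1 to WU means the radius HW is perpendicular to WU, so WU runs along (−sin 28°, cos 28°); with |WU| = 22.0, U = (24.102, 36.618). Then |KU| = |U − K| = 36.618.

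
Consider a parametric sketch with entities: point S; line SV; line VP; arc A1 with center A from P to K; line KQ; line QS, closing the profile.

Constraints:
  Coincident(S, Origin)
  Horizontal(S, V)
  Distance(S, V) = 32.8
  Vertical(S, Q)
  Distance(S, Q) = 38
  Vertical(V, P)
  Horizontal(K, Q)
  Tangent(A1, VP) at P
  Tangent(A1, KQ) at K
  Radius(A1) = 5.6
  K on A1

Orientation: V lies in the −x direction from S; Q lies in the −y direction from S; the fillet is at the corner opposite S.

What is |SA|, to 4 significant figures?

42.30

S is at the origin; SV is horizontal with |SV| = 32.8 and V on the −x side, so V = (-32.80, 0.000). SQ is vertical with |SQ| = 38.0 and Q on the −y side, so Q = (0.000, -38.00). The virtual corner opposite S is at (-32.80, -38.00). Tangency of A1 to VP means the radius AP is perpendicular to VP and the tangent condition forces AK to be normal to KQ, with radius 5.6, so the center A sits 5.6 in from both sides at A = (-27.20, -32.40). Then |SA| = |A − S| = 42.30.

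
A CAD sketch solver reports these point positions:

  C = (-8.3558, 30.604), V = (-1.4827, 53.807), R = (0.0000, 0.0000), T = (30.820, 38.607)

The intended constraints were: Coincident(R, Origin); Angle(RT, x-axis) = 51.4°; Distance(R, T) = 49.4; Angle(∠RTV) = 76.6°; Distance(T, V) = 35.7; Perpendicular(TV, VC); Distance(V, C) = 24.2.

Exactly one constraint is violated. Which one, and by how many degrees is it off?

Perpendicular(TV, VC) — off by 8.70°.

R = (0.00, 0.00) ✓; RT at 51.40° ✓; |RT| = 49.40 ✓; ∠RTV = 76.60° ✓; |TV| = 35.70 ✓; ∠(TV, VC) = 98.70° ✗; |VC| = 24.20 ✓.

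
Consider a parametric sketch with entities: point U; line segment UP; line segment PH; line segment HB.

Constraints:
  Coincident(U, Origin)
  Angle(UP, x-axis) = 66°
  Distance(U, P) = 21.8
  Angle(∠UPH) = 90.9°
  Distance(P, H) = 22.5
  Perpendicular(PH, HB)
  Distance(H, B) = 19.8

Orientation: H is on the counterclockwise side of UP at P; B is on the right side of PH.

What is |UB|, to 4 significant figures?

47.46

U is at the origin; UP runs at 66.0° with length 21.8, so P = 21.8·(cos 66.0°, sin 66.0°) = (8.867, 19.92). ∠UPH = 90.9°, so PH runs at 66.0° + (180° − 90.9°) = 155.1° from the x-axis; with |PH| = 22.5, H = P + 22.5·(cos 155.1°, sin 155.1°) = (-11.54, 29.39). The perpendicularity gives HB at right angles to PH; with |HB| = 19.8 on the right of PH, B = H + 19.8·(0.4210, 0.9070) = (-3.205, 47.35). Then |UB| = |B − U| = 47.46.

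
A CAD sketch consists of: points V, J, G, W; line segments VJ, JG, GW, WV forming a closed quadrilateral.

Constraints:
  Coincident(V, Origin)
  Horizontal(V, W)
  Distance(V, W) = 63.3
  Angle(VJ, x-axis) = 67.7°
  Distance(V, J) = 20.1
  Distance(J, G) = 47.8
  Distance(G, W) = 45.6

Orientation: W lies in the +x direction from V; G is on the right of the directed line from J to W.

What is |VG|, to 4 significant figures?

36.28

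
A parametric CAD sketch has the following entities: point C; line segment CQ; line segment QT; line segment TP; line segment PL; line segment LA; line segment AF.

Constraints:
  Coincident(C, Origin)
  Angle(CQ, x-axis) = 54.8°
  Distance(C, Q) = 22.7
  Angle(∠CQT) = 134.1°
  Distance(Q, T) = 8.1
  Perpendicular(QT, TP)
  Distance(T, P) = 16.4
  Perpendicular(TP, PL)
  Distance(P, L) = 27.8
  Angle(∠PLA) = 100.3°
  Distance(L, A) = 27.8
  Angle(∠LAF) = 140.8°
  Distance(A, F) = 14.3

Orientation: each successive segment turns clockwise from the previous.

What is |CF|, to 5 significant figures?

39.821

∠PLA = 100.3° gives LA at 109.20° from the x-axis; with |LA| = 27.8, A = (-12.983, 25.553). ∠LAF = 140.8° gives AF at 70.000° from the x-axis; with |AF| = 14.3, F = (-8.0922, 38.990). Then |CF| = |F − C| = 39.821.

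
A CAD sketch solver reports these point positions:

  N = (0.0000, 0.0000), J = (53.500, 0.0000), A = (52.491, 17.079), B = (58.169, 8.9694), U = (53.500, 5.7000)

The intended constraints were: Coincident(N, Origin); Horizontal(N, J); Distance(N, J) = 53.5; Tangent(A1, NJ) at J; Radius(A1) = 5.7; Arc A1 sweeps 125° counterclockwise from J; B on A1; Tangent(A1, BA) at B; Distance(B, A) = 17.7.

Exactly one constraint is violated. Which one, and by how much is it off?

Distance(B, A) = 17.7 — off by 7.80.

N = (0.00, 0.00) ✓; N.y = 0.00, J.y = 0.00 ✓; |NJ| = 53.50 ✓; ∠(UJ, JN) = 90.00° ✓; |UJ| = 5.700 ✓; bearing(U→B) − bearing(U→J) = 125.0° ✓; |UB| = 5.700 ✓; ∠(UB, BA) = 90.00° ✓; |BA| = 9.900 ✗.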